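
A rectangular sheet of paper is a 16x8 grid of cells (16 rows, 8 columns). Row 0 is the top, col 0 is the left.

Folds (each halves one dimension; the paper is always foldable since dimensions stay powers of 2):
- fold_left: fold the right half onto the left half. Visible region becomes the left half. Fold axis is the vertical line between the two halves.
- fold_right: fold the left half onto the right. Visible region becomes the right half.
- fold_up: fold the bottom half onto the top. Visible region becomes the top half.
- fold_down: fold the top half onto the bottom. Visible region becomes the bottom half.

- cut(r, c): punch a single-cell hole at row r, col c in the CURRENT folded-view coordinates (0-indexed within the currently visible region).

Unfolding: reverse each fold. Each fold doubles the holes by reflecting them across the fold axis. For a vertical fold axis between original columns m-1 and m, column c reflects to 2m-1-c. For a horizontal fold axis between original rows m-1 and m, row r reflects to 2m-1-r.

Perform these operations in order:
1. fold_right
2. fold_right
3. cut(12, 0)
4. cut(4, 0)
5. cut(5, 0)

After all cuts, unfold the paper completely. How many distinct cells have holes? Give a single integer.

Answer: 12

Derivation:
Op 1 fold_right: fold axis v@4; visible region now rows[0,16) x cols[4,8) = 16x4
Op 2 fold_right: fold axis v@6; visible region now rows[0,16) x cols[6,8) = 16x2
Op 3 cut(12, 0): punch at orig (12,6); cuts so far [(12, 6)]; region rows[0,16) x cols[6,8) = 16x2
Op 4 cut(4, 0): punch at orig (4,6); cuts so far [(4, 6), (12, 6)]; region rows[0,16) x cols[6,8) = 16x2
Op 5 cut(5, 0): punch at orig (5,6); cuts so far [(4, 6), (5, 6), (12, 6)]; region rows[0,16) x cols[6,8) = 16x2
Unfold 1 (reflect across v@6): 6 holes -> [(4, 5), (4, 6), (5, 5), (5, 6), (12, 5), (12, 6)]
Unfold 2 (reflect across v@4): 12 holes -> [(4, 1), (4, 2), (4, 5), (4, 6), (5, 1), (5, 2), (5, 5), (5, 6), (12, 1), (12, 2), (12, 5), (12, 6)]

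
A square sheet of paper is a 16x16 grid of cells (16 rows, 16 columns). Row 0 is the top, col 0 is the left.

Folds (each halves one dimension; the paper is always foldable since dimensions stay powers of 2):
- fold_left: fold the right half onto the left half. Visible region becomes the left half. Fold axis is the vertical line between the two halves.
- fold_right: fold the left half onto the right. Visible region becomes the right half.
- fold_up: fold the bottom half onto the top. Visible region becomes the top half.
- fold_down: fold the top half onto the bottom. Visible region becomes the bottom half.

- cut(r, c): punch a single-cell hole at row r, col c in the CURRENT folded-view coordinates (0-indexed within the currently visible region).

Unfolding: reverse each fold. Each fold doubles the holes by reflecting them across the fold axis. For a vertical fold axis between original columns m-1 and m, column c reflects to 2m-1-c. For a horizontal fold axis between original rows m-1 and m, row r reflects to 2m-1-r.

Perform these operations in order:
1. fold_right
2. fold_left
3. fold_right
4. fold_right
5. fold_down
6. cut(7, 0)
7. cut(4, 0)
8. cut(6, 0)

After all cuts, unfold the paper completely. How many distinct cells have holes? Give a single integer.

Answer: 96

Derivation:
Op 1 fold_right: fold axis v@8; visible region now rows[0,16) x cols[8,16) = 16x8
Op 2 fold_left: fold axis v@12; visible region now rows[0,16) x cols[8,12) = 16x4
Op 3 fold_right: fold axis v@10; visible region now rows[0,16) x cols[10,12) = 16x2
Op 4 fold_right: fold axis v@11; visible region now rows[0,16) x cols[11,12) = 16x1
Op 5 fold_down: fold axis h@8; visible region now rows[8,16) x cols[11,12) = 8x1
Op 6 cut(7, 0): punch at orig (15,11); cuts so far [(15, 11)]; region rows[8,16) x cols[11,12) = 8x1
Op 7 cut(4, 0): punch at orig (12,11); cuts so far [(12, 11), (15, 11)]; region rows[8,16) x cols[11,12) = 8x1
Op 8 cut(6, 0): punch at orig (14,11); cuts so far [(12, 11), (14, 11), (15, 11)]; region rows[8,16) x cols[11,12) = 8x1
Unfold 1 (reflect across h@8): 6 holes -> [(0, 11), (1, 11), (3, 11), (12, 11), (14, 11), (15, 11)]
Unfold 2 (reflect across v@11): 12 holes -> [(0, 10), (0, 11), (1, 10), (1, 11), (3, 10), (3, 11), (12, 10), (12, 11), (14, 10), (14, 11), (15, 10), (15, 11)]
Unfold 3 (reflect across v@10): 24 holes -> [(0, 8), (0, 9), (0, 10), (0, 11), (1, 8), (1, 9), (1, 10), (1, 11), (3, 8), (3, 9), (3, 10), (3, 11), (12, 8), (12, 9), (12, 10), (12, 11), (14, 8), (14, 9), (14, 10), (14, 11), (15, 8), (15, 9), (15, 10), (15, 11)]
Unfold 4 (reflect across v@12): 48 holes -> [(0, 8), (0, 9), (0, 10), (0, 11), (0, 12), (0, 13), (0, 14), (0, 15), (1, 8), (1, 9), (1, 10), (1, 11), (1, 12), (1, 13), (1, 14), (1, 15), (3, 8), (3, 9), (3, 10), (3, 11), (3, 12), (3, 13), (3, 14), (3, 15), (12, 8), (12, 9), (12, 10), (12, 11), (12, 12), (12, 13), (12, 14), (12, 15), (14, 8), (14, 9), (14, 10), (14, 11), (14, 12), (14, 13), (14, 14), (14, 15), (15, 8), (15, 9), (15, 10), (15, 11), (15, 12), (15, 13), (15, 14), (15, 15)]
Unfold 5 (reflect across v@8): 96 holes -> [(0, 0), (0, 1), (0, 2), (0, 3), (0, 4), (0, 5), (0, 6), (0, 7), (0, 8), (0, 9), (0, 10), (0, 11), (0, 12), (0, 13), (0, 14), (0, 15), (1, 0), (1, 1), (1, 2), (1, 3), (1, 4), (1, 5), (1, 6), (1, 7), (1, 8), (1, 9), (1, 10), (1, 11), (1, 12), (1, 13), (1, 14), (1, 15), (3, 0), (3, 1), (3, 2), (3, 3), (3, 4), (3, 5), (3, 6), (3, 7), (3, 8), (3, 9), (3, 10), (3, 11), (3, 12), (3, 13), (3, 14), (3, 15), (12, 0), (12, 1), (12, 2), (12, 3), (12, 4), (12, 5), (12, 6), (12, 7), (12, 8), (12, 9), (12, 10), (12, 11), (12, 12), (12, 13), (12, 14), (12, 15), (14, 0), (14, 1), (14, 2), (14, 3), (14, 4), (14, 5), (14, 6), (14, 7), (14, 8), (14, 9), (14, 10), (14, 11), (14, 12), (14, 13), (14, 14), (14, 15), (15, 0), (15, 1), (15, 2), (15, 3), (15, 4), (15, 5), (15, 6), (15, 7), (15, 8), (15, 9), (15, 10), (15, 11), (15, 12), (15, 13), (15, 14), (15, 15)]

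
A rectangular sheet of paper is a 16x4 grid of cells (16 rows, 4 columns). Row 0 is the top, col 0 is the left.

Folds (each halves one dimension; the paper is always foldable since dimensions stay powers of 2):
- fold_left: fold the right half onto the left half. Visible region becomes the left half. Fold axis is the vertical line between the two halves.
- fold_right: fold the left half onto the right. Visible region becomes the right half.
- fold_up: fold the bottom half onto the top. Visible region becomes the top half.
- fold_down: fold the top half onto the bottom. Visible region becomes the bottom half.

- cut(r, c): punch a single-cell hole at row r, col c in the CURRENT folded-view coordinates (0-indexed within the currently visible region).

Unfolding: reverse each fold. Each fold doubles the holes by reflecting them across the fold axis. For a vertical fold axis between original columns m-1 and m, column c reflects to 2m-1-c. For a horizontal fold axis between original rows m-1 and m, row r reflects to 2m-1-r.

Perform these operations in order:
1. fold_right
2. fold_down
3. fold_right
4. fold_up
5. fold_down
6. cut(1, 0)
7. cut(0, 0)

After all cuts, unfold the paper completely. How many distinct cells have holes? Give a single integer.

Op 1 fold_right: fold axis v@2; visible region now rows[0,16) x cols[2,4) = 16x2
Op 2 fold_down: fold axis h@8; visible region now rows[8,16) x cols[2,4) = 8x2
Op 3 fold_right: fold axis v@3; visible region now rows[8,16) x cols[3,4) = 8x1
Op 4 fold_up: fold axis h@12; visible region now rows[8,12) x cols[3,4) = 4x1
Op 5 fold_down: fold axis h@10; visible region now rows[10,12) x cols[3,4) = 2x1
Op 6 cut(1, 0): punch at orig (11,3); cuts so far [(11, 3)]; region rows[10,12) x cols[3,4) = 2x1
Op 7 cut(0, 0): punch at orig (10,3); cuts so far [(10, 3), (11, 3)]; region rows[10,12) x cols[3,4) = 2x1
Unfold 1 (reflect across h@10): 4 holes -> [(8, 3), (9, 3), (10, 3), (11, 3)]
Unfold 2 (reflect across h@12): 8 holes -> [(8, 3), (9, 3), (10, 3), (11, 3), (12, 3), (13, 3), (14, 3), (15, 3)]
Unfold 3 (reflect across v@3): 16 holes -> [(8, 2), (8, 3), (9, 2), (9, 3), (10, 2), (10, 3), (11, 2), (11, 3), (12, 2), (12, 3), (13, 2), (13, 3), (14, 2), (14, 3), (15, 2), (15, 3)]
Unfold 4 (reflect across h@8): 32 holes -> [(0, 2), (0, 3), (1, 2), (1, 3), (2, 2), (2, 3), (3, 2), (3, 3), (4, 2), (4, 3), (5, 2), (5, 3), (6, 2), (6, 3), (7, 2), (7, 3), (8, 2), (8, 3), (9, 2), (9, 3), (10, 2), (10, 3), (11, 2), (11, 3), (12, 2), (12, 3), (13, 2), (13, 3), (14, 2), (14, 3), (15, 2), (15, 3)]
Unfold 5 (reflect across v@2): 64 holes -> [(0, 0), (0, 1), (0, 2), (0, 3), (1, 0), (1, 1), (1, 2), (1, 3), (2, 0), (2, 1), (2, 2), (2, 3), (3, 0), (3, 1), (3, 2), (3, 3), (4, 0), (4, 1), (4, 2), (4, 3), (5, 0), (5, 1), (5, 2), (5, 3), (6, 0), (6, 1), (6, 2), (6, 3), (7, 0), (7, 1), (7, 2), (7, 3), (8, 0), (8, 1), (8, 2), (8, 3), (9, 0), (9, 1), (9, 2), (9, 3), (10, 0), (10, 1), (10, 2), (10, 3), (11, 0), (11, 1), (11, 2), (11, 3), (12, 0), (12, 1), (12, 2), (12, 3), (13, 0), (13, 1), (13, 2), (13, 3), (14, 0), (14, 1), (14, 2), (14, 3), (15, 0), (15, 1), (15, 2), (15, 3)]

Answer: 64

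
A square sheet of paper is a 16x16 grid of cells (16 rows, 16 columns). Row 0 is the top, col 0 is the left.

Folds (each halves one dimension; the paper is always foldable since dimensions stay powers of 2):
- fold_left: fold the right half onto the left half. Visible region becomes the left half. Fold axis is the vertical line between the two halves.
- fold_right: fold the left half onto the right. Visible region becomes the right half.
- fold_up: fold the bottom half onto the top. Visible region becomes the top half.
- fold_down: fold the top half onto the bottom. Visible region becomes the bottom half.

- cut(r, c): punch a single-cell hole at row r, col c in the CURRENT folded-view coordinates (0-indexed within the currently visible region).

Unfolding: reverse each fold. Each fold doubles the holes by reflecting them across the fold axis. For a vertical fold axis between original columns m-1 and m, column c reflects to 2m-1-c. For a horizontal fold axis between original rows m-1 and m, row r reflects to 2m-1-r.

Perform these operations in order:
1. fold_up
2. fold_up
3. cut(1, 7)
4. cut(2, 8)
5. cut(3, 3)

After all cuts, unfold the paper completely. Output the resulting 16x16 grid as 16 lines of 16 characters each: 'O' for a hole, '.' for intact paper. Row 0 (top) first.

Op 1 fold_up: fold axis h@8; visible region now rows[0,8) x cols[0,16) = 8x16
Op 2 fold_up: fold axis h@4; visible region now rows[0,4) x cols[0,16) = 4x16
Op 3 cut(1, 7): punch at orig (1,7); cuts so far [(1, 7)]; region rows[0,4) x cols[0,16) = 4x16
Op 4 cut(2, 8): punch at orig (2,8); cuts so far [(1, 7), (2, 8)]; region rows[0,4) x cols[0,16) = 4x16
Op 5 cut(3, 3): punch at orig (3,3); cuts so far [(1, 7), (2, 8), (3, 3)]; region rows[0,4) x cols[0,16) = 4x16
Unfold 1 (reflect across h@4): 6 holes -> [(1, 7), (2, 8), (3, 3), (4, 3), (5, 8), (6, 7)]
Unfold 2 (reflect across h@8): 12 holes -> [(1, 7), (2, 8), (3, 3), (4, 3), (5, 8), (6, 7), (9, 7), (10, 8), (11, 3), (12, 3), (13, 8), (14, 7)]

Answer: ................
.......O........
........O.......
...O............
...O............
........O.......
.......O........
................
................
.......O........
........O.......
...O............
...O............
........O.......
.......O........
................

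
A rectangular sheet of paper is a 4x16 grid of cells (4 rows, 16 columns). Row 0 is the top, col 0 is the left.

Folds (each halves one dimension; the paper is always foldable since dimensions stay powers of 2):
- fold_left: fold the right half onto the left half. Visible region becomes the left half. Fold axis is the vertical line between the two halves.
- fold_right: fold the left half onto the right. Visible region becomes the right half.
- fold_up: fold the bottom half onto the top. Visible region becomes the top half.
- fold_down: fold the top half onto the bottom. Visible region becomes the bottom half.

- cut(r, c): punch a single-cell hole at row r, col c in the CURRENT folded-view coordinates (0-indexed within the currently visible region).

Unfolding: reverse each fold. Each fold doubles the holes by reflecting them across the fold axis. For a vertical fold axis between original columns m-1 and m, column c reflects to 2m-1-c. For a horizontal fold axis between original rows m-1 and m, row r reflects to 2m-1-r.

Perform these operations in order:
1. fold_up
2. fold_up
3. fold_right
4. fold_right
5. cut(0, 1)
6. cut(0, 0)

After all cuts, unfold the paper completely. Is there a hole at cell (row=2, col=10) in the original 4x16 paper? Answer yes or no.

Answer: yes

Derivation:
Op 1 fold_up: fold axis h@2; visible region now rows[0,2) x cols[0,16) = 2x16
Op 2 fold_up: fold axis h@1; visible region now rows[0,1) x cols[0,16) = 1x16
Op 3 fold_right: fold axis v@8; visible region now rows[0,1) x cols[8,16) = 1x8
Op 4 fold_right: fold axis v@12; visible region now rows[0,1) x cols[12,16) = 1x4
Op 5 cut(0, 1): punch at orig (0,13); cuts so far [(0, 13)]; region rows[0,1) x cols[12,16) = 1x4
Op 6 cut(0, 0): punch at orig (0,12); cuts so far [(0, 12), (0, 13)]; region rows[0,1) x cols[12,16) = 1x4
Unfold 1 (reflect across v@12): 4 holes -> [(0, 10), (0, 11), (0, 12), (0, 13)]
Unfold 2 (reflect across v@8): 8 holes -> [(0, 2), (0, 3), (0, 4), (0, 5), (0, 10), (0, 11), (0, 12), (0, 13)]
Unfold 3 (reflect across h@1): 16 holes -> [(0, 2), (0, 3), (0, 4), (0, 5), (0, 10), (0, 11), (0, 12), (0, 13), (1, 2), (1, 3), (1, 4), (1, 5), (1, 10), (1, 11), (1, 12), (1, 13)]
Unfold 4 (reflect across h@2): 32 holes -> [(0, 2), (0, 3), (0, 4), (0, 5), (0, 10), (0, 11), (0, 12), (0, 13), (1, 2), (1, 3), (1, 4), (1, 5), (1, 10), (1, 11), (1, 12), (1, 13), (2, 2), (2, 3), (2, 4), (2, 5), (2, 10), (2, 11), (2, 12), (2, 13), (3, 2), (3, 3), (3, 4), (3, 5), (3, 10), (3, 11), (3, 12), (3, 13)]
Holes: [(0, 2), (0, 3), (0, 4), (0, 5), (0, 10), (0, 11), (0, 12), (0, 13), (1, 2), (1, 3), (1, 4), (1, 5), (1, 10), (1, 11), (1, 12), (1, 13), (2, 2), (2, 3), (2, 4), (2, 5), (2, 10), (2, 11), (2, 12), (2, 13), (3, 2), (3, 3), (3, 4), (3, 5), (3, 10), (3, 11), (3, 12), (3, 13)]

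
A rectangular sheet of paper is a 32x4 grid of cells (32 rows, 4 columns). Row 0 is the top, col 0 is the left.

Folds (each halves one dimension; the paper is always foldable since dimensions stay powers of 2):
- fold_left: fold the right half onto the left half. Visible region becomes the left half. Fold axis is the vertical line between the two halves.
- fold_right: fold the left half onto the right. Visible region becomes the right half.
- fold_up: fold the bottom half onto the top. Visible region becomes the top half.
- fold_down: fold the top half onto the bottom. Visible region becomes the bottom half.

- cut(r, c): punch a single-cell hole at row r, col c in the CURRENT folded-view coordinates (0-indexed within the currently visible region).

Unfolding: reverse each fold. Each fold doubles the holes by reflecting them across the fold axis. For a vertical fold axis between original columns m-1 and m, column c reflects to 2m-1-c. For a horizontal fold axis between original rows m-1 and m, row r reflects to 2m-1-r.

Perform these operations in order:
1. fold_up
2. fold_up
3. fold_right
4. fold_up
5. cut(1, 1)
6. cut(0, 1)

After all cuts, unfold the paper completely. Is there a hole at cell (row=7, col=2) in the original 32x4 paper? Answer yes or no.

Answer: no

Derivation:
Op 1 fold_up: fold axis h@16; visible region now rows[0,16) x cols[0,4) = 16x4
Op 2 fold_up: fold axis h@8; visible region now rows[0,8) x cols[0,4) = 8x4
Op 3 fold_right: fold axis v@2; visible region now rows[0,8) x cols[2,4) = 8x2
Op 4 fold_up: fold axis h@4; visible region now rows[0,4) x cols[2,4) = 4x2
Op 5 cut(1, 1): punch at orig (1,3); cuts so far [(1, 3)]; region rows[0,4) x cols[2,4) = 4x2
Op 6 cut(0, 1): punch at orig (0,3); cuts so far [(0, 3), (1, 3)]; region rows[0,4) x cols[2,4) = 4x2
Unfold 1 (reflect across h@4): 4 holes -> [(0, 3), (1, 3), (6, 3), (7, 3)]
Unfold 2 (reflect across v@2): 8 holes -> [(0, 0), (0, 3), (1, 0), (1, 3), (6, 0), (6, 3), (7, 0), (7, 3)]
Unfold 3 (reflect across h@8): 16 holes -> [(0, 0), (0, 3), (1, 0), (1, 3), (6, 0), (6, 3), (7, 0), (7, 3), (8, 0), (8, 3), (9, 0), (9, 3), (14, 0), (14, 3), (15, 0), (15, 3)]
Unfold 4 (reflect across h@16): 32 holes -> [(0, 0), (0, 3), (1, 0), (1, 3), (6, 0), (6, 3), (7, 0), (7, 3), (8, 0), (8, 3), (9, 0), (9, 3), (14, 0), (14, 3), (15, 0), (15, 3), (16, 0), (16, 3), (17, 0), (17, 3), (22, 0), (22, 3), (23, 0), (23, 3), (24, 0), (24, 3), (25, 0), (25, 3), (30, 0), (30, 3), (31, 0), (31, 3)]
Holes: [(0, 0), (0, 3), (1, 0), (1, 3), (6, 0), (6, 3), (7, 0), (7, 3), (8, 0), (8, 3), (9, 0), (9, 3), (14, 0), (14, 3), (15, 0), (15, 3), (16, 0), (16, 3), (17, 0), (17, 3), (22, 0), (22, 3), (23, 0), (23, 3), (24, 0), (24, 3), (25, 0), (25, 3), (30, 0), (30, 3), (31, 0), (31, 3)]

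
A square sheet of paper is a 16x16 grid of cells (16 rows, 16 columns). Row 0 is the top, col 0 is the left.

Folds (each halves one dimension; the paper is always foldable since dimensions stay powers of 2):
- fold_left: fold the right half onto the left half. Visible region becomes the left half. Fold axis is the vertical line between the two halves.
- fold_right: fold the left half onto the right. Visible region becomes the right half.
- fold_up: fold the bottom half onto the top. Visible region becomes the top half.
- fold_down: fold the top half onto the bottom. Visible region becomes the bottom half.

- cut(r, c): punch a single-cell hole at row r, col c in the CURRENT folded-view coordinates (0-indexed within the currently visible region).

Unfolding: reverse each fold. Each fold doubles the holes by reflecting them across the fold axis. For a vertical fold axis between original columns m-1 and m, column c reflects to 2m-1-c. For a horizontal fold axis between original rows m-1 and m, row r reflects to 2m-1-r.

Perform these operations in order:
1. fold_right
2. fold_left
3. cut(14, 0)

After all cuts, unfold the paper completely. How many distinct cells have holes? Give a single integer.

Op 1 fold_right: fold axis v@8; visible region now rows[0,16) x cols[8,16) = 16x8
Op 2 fold_left: fold axis v@12; visible region now rows[0,16) x cols[8,12) = 16x4
Op 3 cut(14, 0): punch at orig (14,8); cuts so far [(14, 8)]; region rows[0,16) x cols[8,12) = 16x4
Unfold 1 (reflect across v@12): 2 holes -> [(14, 8), (14, 15)]
Unfold 2 (reflect across v@8): 4 holes -> [(14, 0), (14, 7), (14, 8), (14, 15)]

Answer: 4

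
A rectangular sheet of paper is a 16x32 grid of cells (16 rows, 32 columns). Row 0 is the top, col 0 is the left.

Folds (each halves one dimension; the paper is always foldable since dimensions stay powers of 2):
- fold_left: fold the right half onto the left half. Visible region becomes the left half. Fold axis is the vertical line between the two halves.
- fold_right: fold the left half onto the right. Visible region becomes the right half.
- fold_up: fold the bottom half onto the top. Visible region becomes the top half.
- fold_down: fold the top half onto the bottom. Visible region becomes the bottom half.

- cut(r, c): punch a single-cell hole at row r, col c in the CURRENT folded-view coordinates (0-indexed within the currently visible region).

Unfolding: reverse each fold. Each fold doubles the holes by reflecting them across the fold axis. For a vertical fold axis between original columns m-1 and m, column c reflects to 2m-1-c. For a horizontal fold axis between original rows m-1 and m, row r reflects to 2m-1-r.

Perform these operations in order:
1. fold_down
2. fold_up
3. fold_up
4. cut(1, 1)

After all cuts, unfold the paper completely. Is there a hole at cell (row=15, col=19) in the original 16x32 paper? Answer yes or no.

Op 1 fold_down: fold axis h@8; visible region now rows[8,16) x cols[0,32) = 8x32
Op 2 fold_up: fold axis h@12; visible region now rows[8,12) x cols[0,32) = 4x32
Op 3 fold_up: fold axis h@10; visible region now rows[8,10) x cols[0,32) = 2x32
Op 4 cut(1, 1): punch at orig (9,1); cuts so far [(9, 1)]; region rows[8,10) x cols[0,32) = 2x32
Unfold 1 (reflect across h@10): 2 holes -> [(9, 1), (10, 1)]
Unfold 2 (reflect across h@12): 4 holes -> [(9, 1), (10, 1), (13, 1), (14, 1)]
Unfold 3 (reflect across h@8): 8 holes -> [(1, 1), (2, 1), (5, 1), (6, 1), (9, 1), (10, 1), (13, 1), (14, 1)]
Holes: [(1, 1), (2, 1), (5, 1), (6, 1), (9, 1), (10, 1), (13, 1), (14, 1)]

Answer: no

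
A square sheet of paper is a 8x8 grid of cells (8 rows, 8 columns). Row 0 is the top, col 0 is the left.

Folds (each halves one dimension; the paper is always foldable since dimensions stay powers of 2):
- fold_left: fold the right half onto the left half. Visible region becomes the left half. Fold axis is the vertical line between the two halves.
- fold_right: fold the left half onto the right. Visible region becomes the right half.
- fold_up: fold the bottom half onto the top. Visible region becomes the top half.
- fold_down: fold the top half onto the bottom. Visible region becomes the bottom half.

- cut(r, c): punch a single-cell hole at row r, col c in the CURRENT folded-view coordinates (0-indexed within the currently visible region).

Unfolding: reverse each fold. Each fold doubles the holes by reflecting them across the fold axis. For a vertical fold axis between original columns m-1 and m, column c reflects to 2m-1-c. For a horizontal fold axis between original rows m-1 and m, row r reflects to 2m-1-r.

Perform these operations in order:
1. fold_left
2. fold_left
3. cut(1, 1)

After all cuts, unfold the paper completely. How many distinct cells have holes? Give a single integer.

Answer: 4

Derivation:
Op 1 fold_left: fold axis v@4; visible region now rows[0,8) x cols[0,4) = 8x4
Op 2 fold_left: fold axis v@2; visible region now rows[0,8) x cols[0,2) = 8x2
Op 3 cut(1, 1): punch at orig (1,1); cuts so far [(1, 1)]; region rows[0,8) x cols[0,2) = 8x2
Unfold 1 (reflect across v@2): 2 holes -> [(1, 1), (1, 2)]
Unfold 2 (reflect across v@4): 4 holes -> [(1, 1), (1, 2), (1, 5), (1, 6)]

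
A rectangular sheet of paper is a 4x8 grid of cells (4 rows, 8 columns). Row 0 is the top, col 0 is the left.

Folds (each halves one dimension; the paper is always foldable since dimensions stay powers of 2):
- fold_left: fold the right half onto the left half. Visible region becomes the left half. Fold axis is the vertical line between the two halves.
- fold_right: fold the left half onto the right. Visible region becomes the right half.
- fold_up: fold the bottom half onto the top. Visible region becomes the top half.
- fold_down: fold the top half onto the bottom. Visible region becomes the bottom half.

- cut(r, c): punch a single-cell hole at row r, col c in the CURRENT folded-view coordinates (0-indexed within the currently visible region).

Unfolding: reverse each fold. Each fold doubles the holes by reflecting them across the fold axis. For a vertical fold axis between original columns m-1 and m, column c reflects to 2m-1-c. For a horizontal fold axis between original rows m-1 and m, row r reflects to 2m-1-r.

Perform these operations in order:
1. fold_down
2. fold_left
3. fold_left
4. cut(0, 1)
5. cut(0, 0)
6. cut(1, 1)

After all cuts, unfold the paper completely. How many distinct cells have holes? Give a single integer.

Answer: 24

Derivation:
Op 1 fold_down: fold axis h@2; visible region now rows[2,4) x cols[0,8) = 2x8
Op 2 fold_left: fold axis v@4; visible region now rows[2,4) x cols[0,4) = 2x4
Op 3 fold_left: fold axis v@2; visible region now rows[2,4) x cols[0,2) = 2x2
Op 4 cut(0, 1): punch at orig (2,1); cuts so far [(2, 1)]; region rows[2,4) x cols[0,2) = 2x2
Op 5 cut(0, 0): punch at orig (2,0); cuts so far [(2, 0), (2, 1)]; region rows[2,4) x cols[0,2) = 2x2
Op 6 cut(1, 1): punch at orig (3,1); cuts so far [(2, 0), (2, 1), (3, 1)]; region rows[2,4) x cols[0,2) = 2x2
Unfold 1 (reflect across v@2): 6 holes -> [(2, 0), (2, 1), (2, 2), (2, 3), (3, 1), (3, 2)]
Unfold 2 (reflect across v@4): 12 holes -> [(2, 0), (2, 1), (2, 2), (2, 3), (2, 4), (2, 5), (2, 6), (2, 7), (3, 1), (3, 2), (3, 5), (3, 6)]
Unfold 3 (reflect across h@2): 24 holes -> [(0, 1), (0, 2), (0, 5), (0, 6), (1, 0), (1, 1), (1, 2), (1, 3), (1, 4), (1, 5), (1, 6), (1, 7), (2, 0), (2, 1), (2, 2), (2, 3), (2, 4), (2, 5), (2, 6), (2, 7), (3, 1), (3, 2), (3, 5), (3, 6)]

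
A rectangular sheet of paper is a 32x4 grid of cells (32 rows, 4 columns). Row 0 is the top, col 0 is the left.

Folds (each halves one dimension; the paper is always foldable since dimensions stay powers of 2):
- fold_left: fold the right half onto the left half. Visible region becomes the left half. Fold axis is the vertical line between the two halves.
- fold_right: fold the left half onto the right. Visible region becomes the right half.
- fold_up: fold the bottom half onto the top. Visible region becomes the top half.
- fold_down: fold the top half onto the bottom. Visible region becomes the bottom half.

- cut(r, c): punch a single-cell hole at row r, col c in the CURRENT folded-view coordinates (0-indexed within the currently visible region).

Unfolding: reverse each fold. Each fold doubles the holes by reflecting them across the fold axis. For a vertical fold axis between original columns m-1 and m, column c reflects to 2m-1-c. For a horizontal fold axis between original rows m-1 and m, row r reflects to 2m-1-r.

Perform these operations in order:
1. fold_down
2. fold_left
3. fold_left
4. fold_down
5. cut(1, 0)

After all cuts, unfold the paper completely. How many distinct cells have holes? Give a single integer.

Op 1 fold_down: fold axis h@16; visible region now rows[16,32) x cols[0,4) = 16x4
Op 2 fold_left: fold axis v@2; visible region now rows[16,32) x cols[0,2) = 16x2
Op 3 fold_left: fold axis v@1; visible region now rows[16,32) x cols[0,1) = 16x1
Op 4 fold_down: fold axis h@24; visible region now rows[24,32) x cols[0,1) = 8x1
Op 5 cut(1, 0): punch at orig (25,0); cuts so far [(25, 0)]; region rows[24,32) x cols[0,1) = 8x1
Unfold 1 (reflect across h@24): 2 holes -> [(22, 0), (25, 0)]
Unfold 2 (reflect across v@1): 4 holes -> [(22, 0), (22, 1), (25, 0), (25, 1)]
Unfold 3 (reflect across v@2): 8 holes -> [(22, 0), (22, 1), (22, 2), (22, 3), (25, 0), (25, 1), (25, 2), (25, 3)]
Unfold 4 (reflect across h@16): 16 holes -> [(6, 0), (6, 1), (6, 2), (6, 3), (9, 0), (9, 1), (9, 2), (9, 3), (22, 0), (22, 1), (22, 2), (22, 3), (25, 0), (25, 1), (25, 2), (25, 3)]

Answer: 16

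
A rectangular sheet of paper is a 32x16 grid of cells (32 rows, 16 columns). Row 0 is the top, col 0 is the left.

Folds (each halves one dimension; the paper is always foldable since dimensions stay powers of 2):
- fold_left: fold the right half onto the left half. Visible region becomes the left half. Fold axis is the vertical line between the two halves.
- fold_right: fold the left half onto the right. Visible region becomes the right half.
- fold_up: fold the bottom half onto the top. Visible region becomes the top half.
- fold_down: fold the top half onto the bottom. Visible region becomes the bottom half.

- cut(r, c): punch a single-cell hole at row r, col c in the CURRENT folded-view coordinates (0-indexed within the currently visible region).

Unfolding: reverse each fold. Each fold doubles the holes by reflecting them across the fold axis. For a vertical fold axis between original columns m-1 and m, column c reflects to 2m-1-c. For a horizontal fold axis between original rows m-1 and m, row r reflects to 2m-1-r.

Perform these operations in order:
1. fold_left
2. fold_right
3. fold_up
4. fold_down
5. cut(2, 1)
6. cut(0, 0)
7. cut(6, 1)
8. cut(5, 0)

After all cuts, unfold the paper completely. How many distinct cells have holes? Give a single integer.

Answer: 64

Derivation:
Op 1 fold_left: fold axis v@8; visible region now rows[0,32) x cols[0,8) = 32x8
Op 2 fold_right: fold axis v@4; visible region now rows[0,32) x cols[4,8) = 32x4
Op 3 fold_up: fold axis h@16; visible region now rows[0,16) x cols[4,8) = 16x4
Op 4 fold_down: fold axis h@8; visible region now rows[8,16) x cols[4,8) = 8x4
Op 5 cut(2, 1): punch at orig (10,5); cuts so far [(10, 5)]; region rows[8,16) x cols[4,8) = 8x4
Op 6 cut(0, 0): punch at orig (8,4); cuts so far [(8, 4), (10, 5)]; region rows[8,16) x cols[4,8) = 8x4
Op 7 cut(6, 1): punch at orig (14,5); cuts so far [(8, 4), (10, 5), (14, 5)]; region rows[8,16) x cols[4,8) = 8x4
Op 8 cut(5, 0): punch at orig (13,4); cuts so far [(8, 4), (10, 5), (13, 4), (14, 5)]; region rows[8,16) x cols[4,8) = 8x4
Unfold 1 (reflect across h@8): 8 holes -> [(1, 5), (2, 4), (5, 5), (7, 4), (8, 4), (10, 5), (13, 4), (14, 5)]
Unfold 2 (reflect across h@16): 16 holes -> [(1, 5), (2, 4), (5, 5), (7, 4), (8, 4), (10, 5), (13, 4), (14, 5), (17, 5), (18, 4), (21, 5), (23, 4), (24, 4), (26, 5), (29, 4), (30, 5)]
Unfold 3 (reflect across v@4): 32 holes -> [(1, 2), (1, 5), (2, 3), (2, 4), (5, 2), (5, 5), (7, 3), (7, 4), (8, 3), (8, 4), (10, 2), (10, 5), (13, 3), (13, 4), (14, 2), (14, 5), (17, 2), (17, 5), (18, 3), (18, 4), (21, 2), (21, 5), (23, 3), (23, 4), (24, 3), (24, 4), (26, 2), (26, 5), (29, 3), (29, 4), (30, 2), (30, 5)]
Unfold 4 (reflect across v@8): 64 holes -> [(1, 2), (1, 5), (1, 10), (1, 13), (2, 3), (2, 4), (2, 11), (2, 12), (5, 2), (5, 5), (5, 10), (5, 13), (7, 3), (7, 4), (7, 11), (7, 12), (8, 3), (8, 4), (8, 11), (8, 12), (10, 2), (10, 5), (10, 10), (10, 13), (13, 3), (13, 4), (13, 11), (13, 12), (14, 2), (14, 5), (14, 10), (14, 13), (17, 2), (17, 5), (17, 10), (17, 13), (18, 3), (18, 4), (18, 11), (18, 12), (21, 2), (21, 5), (21, 10), (21, 13), (23, 3), (23, 4), (23, 11), (23, 12), (24, 3), (24, 4), (24, 11), (24, 12), (26, 2), (26, 5), (26, 10), (26, 13), (29, 3), (29, 4), (29, 11), (29, 12), (30, 2), (30, 5), (30, 10), (30, 13)]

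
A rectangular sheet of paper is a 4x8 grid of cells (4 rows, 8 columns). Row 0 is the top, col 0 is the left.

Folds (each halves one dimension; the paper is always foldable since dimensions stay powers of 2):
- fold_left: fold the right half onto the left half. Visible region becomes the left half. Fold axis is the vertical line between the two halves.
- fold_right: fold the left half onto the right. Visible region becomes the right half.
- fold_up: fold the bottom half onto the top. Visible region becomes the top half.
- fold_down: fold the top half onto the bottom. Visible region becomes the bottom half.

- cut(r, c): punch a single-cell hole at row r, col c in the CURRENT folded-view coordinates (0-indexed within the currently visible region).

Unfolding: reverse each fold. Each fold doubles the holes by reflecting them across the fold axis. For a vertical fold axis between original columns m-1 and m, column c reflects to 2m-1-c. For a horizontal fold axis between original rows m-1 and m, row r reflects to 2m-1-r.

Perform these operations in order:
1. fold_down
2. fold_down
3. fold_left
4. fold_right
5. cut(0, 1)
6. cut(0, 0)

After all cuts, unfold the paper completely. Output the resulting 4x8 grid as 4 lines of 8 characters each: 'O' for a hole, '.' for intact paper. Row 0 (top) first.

Op 1 fold_down: fold axis h@2; visible region now rows[2,4) x cols[0,8) = 2x8
Op 2 fold_down: fold axis h@3; visible region now rows[3,4) x cols[0,8) = 1x8
Op 3 fold_left: fold axis v@4; visible region now rows[3,4) x cols[0,4) = 1x4
Op 4 fold_right: fold axis v@2; visible region now rows[3,4) x cols[2,4) = 1x2
Op 5 cut(0, 1): punch at orig (3,3); cuts so far [(3, 3)]; region rows[3,4) x cols[2,4) = 1x2
Op 6 cut(0, 0): punch at orig (3,2); cuts so far [(3, 2), (3, 3)]; region rows[3,4) x cols[2,4) = 1x2
Unfold 1 (reflect across v@2): 4 holes -> [(3, 0), (3, 1), (3, 2), (3, 3)]
Unfold 2 (reflect across v@4): 8 holes -> [(3, 0), (3, 1), (3, 2), (3, 3), (3, 4), (3, 5), (3, 6), (3, 7)]
Unfold 3 (reflect across h@3): 16 holes -> [(2, 0), (2, 1), (2, 2), (2, 3), (2, 4), (2, 5), (2, 6), (2, 7), (3, 0), (3, 1), (3, 2), (3, 3), (3, 4), (3, 5), (3, 6), (3, 7)]
Unfold 4 (reflect across h@2): 32 holes -> [(0, 0), (0, 1), (0, 2), (0, 3), (0, 4), (0, 5), (0, 6), (0, 7), (1, 0), (1, 1), (1, 2), (1, 3), (1, 4), (1, 5), (1, 6), (1, 7), (2, 0), (2, 1), (2, 2), (2, 3), (2, 4), (2, 5), (2, 6), (2, 7), (3, 0), (3, 1), (3, 2), (3, 3), (3, 4), (3, 5), (3, 6), (3, 7)]

Answer: OOOOOOOO
OOOOOOOO
OOOOOOOO
OOOOOOOO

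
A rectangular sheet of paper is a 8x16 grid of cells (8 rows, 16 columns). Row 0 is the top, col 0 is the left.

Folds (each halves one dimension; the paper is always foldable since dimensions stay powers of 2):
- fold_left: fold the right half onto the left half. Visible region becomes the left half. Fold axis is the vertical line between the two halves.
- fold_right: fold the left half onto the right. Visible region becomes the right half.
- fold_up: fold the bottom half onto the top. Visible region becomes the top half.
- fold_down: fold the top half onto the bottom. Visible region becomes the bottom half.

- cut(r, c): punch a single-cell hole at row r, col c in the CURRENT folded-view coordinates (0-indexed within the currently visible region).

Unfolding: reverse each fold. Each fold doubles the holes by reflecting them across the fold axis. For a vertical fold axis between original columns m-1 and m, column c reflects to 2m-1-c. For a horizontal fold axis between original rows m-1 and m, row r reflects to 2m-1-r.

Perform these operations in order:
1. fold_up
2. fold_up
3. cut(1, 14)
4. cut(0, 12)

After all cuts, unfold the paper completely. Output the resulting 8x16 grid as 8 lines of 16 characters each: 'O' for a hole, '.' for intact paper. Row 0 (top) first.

Op 1 fold_up: fold axis h@4; visible region now rows[0,4) x cols[0,16) = 4x16
Op 2 fold_up: fold axis h@2; visible region now rows[0,2) x cols[0,16) = 2x16
Op 3 cut(1, 14): punch at orig (1,14); cuts so far [(1, 14)]; region rows[0,2) x cols[0,16) = 2x16
Op 4 cut(0, 12): punch at orig (0,12); cuts so far [(0, 12), (1, 14)]; region rows[0,2) x cols[0,16) = 2x16
Unfold 1 (reflect across h@2): 4 holes -> [(0, 12), (1, 14), (2, 14), (3, 12)]
Unfold 2 (reflect across h@4): 8 holes -> [(0, 12), (1, 14), (2, 14), (3, 12), (4, 12), (5, 14), (6, 14), (7, 12)]

Answer: ............O...
..............O.
..............O.
............O...
............O...
..............O.
..............O.
............O...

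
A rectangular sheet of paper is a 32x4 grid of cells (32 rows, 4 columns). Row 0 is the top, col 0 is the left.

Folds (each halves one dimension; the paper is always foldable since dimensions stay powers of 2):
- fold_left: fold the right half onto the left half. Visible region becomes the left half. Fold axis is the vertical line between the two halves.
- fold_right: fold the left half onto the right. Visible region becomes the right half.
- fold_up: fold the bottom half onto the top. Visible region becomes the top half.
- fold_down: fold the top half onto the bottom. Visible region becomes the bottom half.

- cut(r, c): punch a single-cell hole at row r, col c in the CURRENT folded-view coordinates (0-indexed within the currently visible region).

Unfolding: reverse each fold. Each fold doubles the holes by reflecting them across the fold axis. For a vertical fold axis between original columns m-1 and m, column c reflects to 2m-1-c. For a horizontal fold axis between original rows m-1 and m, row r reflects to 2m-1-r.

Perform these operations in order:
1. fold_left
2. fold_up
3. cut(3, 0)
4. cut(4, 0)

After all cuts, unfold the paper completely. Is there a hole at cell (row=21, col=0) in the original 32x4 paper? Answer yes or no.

Op 1 fold_left: fold axis v@2; visible region now rows[0,32) x cols[0,2) = 32x2
Op 2 fold_up: fold axis h@16; visible region now rows[0,16) x cols[0,2) = 16x2
Op 3 cut(3, 0): punch at orig (3,0); cuts so far [(3, 0)]; region rows[0,16) x cols[0,2) = 16x2
Op 4 cut(4, 0): punch at orig (4,0); cuts so far [(3, 0), (4, 0)]; region rows[0,16) x cols[0,2) = 16x2
Unfold 1 (reflect across h@16): 4 holes -> [(3, 0), (4, 0), (27, 0), (28, 0)]
Unfold 2 (reflect across v@2): 8 holes -> [(3, 0), (3, 3), (4, 0), (4, 3), (27, 0), (27, 3), (28, 0), (28, 3)]
Holes: [(3, 0), (3, 3), (4, 0), (4, 3), (27, 0), (27, 3), (28, 0), (28, 3)]

Answer: no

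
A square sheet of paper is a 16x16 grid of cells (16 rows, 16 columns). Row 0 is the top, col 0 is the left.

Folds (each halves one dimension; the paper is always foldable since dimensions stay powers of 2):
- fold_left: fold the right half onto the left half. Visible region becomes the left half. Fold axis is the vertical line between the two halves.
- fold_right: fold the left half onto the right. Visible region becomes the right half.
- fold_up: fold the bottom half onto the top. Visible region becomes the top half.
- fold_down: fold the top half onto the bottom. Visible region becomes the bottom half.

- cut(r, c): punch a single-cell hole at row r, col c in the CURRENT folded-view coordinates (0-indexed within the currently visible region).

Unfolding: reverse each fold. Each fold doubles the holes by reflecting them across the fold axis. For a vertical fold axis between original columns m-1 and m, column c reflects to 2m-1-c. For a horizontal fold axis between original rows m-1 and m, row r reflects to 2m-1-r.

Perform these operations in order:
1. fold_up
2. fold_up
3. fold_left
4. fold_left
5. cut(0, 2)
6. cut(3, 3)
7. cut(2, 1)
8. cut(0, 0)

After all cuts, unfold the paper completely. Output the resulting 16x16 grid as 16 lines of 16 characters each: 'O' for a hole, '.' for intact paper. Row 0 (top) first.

Answer: O.O..O.OO.O..O.O
................
.O....O..O....O.
...OO......OO...
...OO......OO...
.O....O..O....O.
................
O.O..O.OO.O..O.O
O.O..O.OO.O..O.O
................
.O....O..O....O.
...OO......OO...
...OO......OO...
.O....O..O....O.
................
O.O..O.OO.O..O.O

Derivation:
Op 1 fold_up: fold axis h@8; visible region now rows[0,8) x cols[0,16) = 8x16
Op 2 fold_up: fold axis h@4; visible region now rows[0,4) x cols[0,16) = 4x16
Op 3 fold_left: fold axis v@8; visible region now rows[0,4) x cols[0,8) = 4x8
Op 4 fold_left: fold axis v@4; visible region now rows[0,4) x cols[0,4) = 4x4
Op 5 cut(0, 2): punch at orig (0,2); cuts so far [(0, 2)]; region rows[0,4) x cols[0,4) = 4x4
Op 6 cut(3, 3): punch at orig (3,3); cuts so far [(0, 2), (3, 3)]; region rows[0,4) x cols[0,4) = 4x4
Op 7 cut(2, 1): punch at orig (2,1); cuts so far [(0, 2), (2, 1), (3, 3)]; region rows[0,4) x cols[0,4) = 4x4
Op 8 cut(0, 0): punch at orig (0,0); cuts so far [(0, 0), (0, 2), (2, 1), (3, 3)]; region rows[0,4) x cols[0,4) = 4x4
Unfold 1 (reflect across v@4): 8 holes -> [(0, 0), (0, 2), (0, 5), (0, 7), (2, 1), (2, 6), (3, 3), (3, 4)]
Unfold 2 (reflect across v@8): 16 holes -> [(0, 0), (0, 2), (0, 5), (0, 7), (0, 8), (0, 10), (0, 13), (0, 15), (2, 1), (2, 6), (2, 9), (2, 14), (3, 3), (3, 4), (3, 11), (3, 12)]
Unfold 3 (reflect across h@4): 32 holes -> [(0, 0), (0, 2), (0, 5), (0, 7), (0, 8), (0, 10), (0, 13), (0, 15), (2, 1), (2, 6), (2, 9), (2, 14), (3, 3), (3, 4), (3, 11), (3, 12), (4, 3), (4, 4), (4, 11), (4, 12), (5, 1), (5, 6), (5, 9), (5, 14), (7, 0), (7, 2), (7, 5), (7, 7), (7, 8), (7, 10), (7, 13), (7, 15)]
Unfold 4 (reflect across h@8): 64 holes -> [(0, 0), (0, 2), (0, 5), (0, 7), (0, 8), (0, 10), (0, 13), (0, 15), (2, 1), (2, 6), (2, 9), (2, 14), (3, 3), (3, 4), (3, 11), (3, 12), (4, 3), (4, 4), (4, 11), (4, 12), (5, 1), (5, 6), (5, 9), (5, 14), (7, 0), (7, 2), (7, 5), (7, 7), (7, 8), (7, 10), (7, 13), (7, 15), (8, 0), (8, 2), (8, 5), (8, 7), (8, 8), (8, 10), (8, 13), (8, 15), (10, 1), (10, 6), (10, 9), (10, 14), (11, 3), (11, 4), (11, 11), (11, 12), (12, 3), (12, 4), (12, 11), (12, 12), (13, 1), (13, 6), (13, 9), (13, 14), (15, 0), (15, 2), (15, 5), (15, 7), (15, 8), (15, 10), (15, 13), (15, 15)]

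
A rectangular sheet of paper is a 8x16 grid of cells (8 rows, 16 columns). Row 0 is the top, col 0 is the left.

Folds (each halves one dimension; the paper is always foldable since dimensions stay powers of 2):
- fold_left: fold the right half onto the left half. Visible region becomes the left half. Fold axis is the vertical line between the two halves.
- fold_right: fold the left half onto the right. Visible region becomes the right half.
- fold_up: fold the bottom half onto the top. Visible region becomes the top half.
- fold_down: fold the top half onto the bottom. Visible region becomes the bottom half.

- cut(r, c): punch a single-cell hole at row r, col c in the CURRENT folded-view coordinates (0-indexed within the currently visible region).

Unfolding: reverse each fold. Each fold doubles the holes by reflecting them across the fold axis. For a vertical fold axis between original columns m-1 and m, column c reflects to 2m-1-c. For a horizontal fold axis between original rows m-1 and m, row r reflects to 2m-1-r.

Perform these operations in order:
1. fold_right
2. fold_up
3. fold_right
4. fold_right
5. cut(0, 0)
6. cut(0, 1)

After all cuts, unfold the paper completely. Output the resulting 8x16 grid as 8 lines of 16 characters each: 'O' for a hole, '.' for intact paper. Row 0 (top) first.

Answer: OOOOOOOOOOOOOOOO
................
................
................
................
................
................
OOOOOOOOOOOOOOOO

Derivation:
Op 1 fold_right: fold axis v@8; visible region now rows[0,8) x cols[8,16) = 8x8
Op 2 fold_up: fold axis h@4; visible region now rows[0,4) x cols[8,16) = 4x8
Op 3 fold_right: fold axis v@12; visible region now rows[0,4) x cols[12,16) = 4x4
Op 4 fold_right: fold axis v@14; visible region now rows[0,4) x cols[14,16) = 4x2
Op 5 cut(0, 0): punch at orig (0,14); cuts so far [(0, 14)]; region rows[0,4) x cols[14,16) = 4x2
Op 6 cut(0, 1): punch at orig (0,15); cuts so far [(0, 14), (0, 15)]; region rows[0,4) x cols[14,16) = 4x2
Unfold 1 (reflect across v@14): 4 holes -> [(0, 12), (0, 13), (0, 14), (0, 15)]
Unfold 2 (reflect across v@12): 8 holes -> [(0, 8), (0, 9), (0, 10), (0, 11), (0, 12), (0, 13), (0, 14), (0, 15)]
Unfold 3 (reflect across h@4): 16 holes -> [(0, 8), (0, 9), (0, 10), (0, 11), (0, 12), (0, 13), (0, 14), (0, 15), (7, 8), (7, 9), (7, 10), (7, 11), (7, 12), (7, 13), (7, 14), (7, 15)]
Unfold 4 (reflect across v@8): 32 holes -> [(0, 0), (0, 1), (0, 2), (0, 3), (0, 4), (0, 5), (0, 6), (0, 7), (0, 8), (0, 9), (0, 10), (0, 11), (0, 12), (0, 13), (0, 14), (0, 15), (7, 0), (7, 1), (7, 2), (7, 3), (7, 4), (7, 5), (7, 6), (7, 7), (7, 8), (7, 9), (7, 10), (7, 11), (7, 12), (7, 13), (7, 14), (7, 15)]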